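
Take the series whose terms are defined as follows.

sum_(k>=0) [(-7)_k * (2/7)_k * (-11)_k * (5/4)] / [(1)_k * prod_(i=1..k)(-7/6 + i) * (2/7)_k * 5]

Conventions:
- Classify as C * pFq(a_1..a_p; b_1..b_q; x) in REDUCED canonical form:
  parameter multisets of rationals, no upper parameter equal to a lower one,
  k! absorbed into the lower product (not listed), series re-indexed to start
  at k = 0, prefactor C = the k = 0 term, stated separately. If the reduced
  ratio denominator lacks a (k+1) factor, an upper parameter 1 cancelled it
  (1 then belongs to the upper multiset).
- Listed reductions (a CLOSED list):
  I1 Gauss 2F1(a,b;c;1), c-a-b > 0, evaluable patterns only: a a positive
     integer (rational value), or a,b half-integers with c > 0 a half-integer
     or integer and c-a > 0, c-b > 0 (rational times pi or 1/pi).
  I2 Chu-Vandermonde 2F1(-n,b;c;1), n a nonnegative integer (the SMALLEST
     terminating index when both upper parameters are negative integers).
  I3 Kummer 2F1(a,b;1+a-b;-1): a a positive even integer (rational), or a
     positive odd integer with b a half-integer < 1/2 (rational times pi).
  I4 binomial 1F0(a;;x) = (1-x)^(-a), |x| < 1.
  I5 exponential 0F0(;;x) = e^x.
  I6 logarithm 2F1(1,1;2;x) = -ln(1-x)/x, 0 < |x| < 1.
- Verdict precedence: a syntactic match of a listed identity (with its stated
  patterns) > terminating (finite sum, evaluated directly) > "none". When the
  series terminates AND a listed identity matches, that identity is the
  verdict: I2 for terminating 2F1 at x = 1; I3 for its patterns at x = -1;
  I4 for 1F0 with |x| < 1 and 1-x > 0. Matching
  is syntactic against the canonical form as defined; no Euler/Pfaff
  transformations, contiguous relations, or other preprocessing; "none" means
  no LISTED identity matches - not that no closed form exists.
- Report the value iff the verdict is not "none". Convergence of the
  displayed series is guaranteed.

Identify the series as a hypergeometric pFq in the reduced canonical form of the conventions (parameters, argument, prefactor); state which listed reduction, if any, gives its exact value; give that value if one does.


Structural cue: t_0 being 1/4, the lower running product (prefactor 1/4) is a rising factorial.
Adjacent-term ratio: r(k) = 1 * (k-11) (k-7) / [(k-1/6) (k+1)] - rational; roots negated = parameters, x = 1, C = 1/4.

The series (x = 1) is 2F1: upper {-11, -7}, lower {-1/6}, prefactor 1/4. Verdict: Chu-Vandermonde (I2) matches (terminating 2F1 at x = 1 with n = 7, b = -11, c = -1/6). Its exact value is -13084127719/45356.


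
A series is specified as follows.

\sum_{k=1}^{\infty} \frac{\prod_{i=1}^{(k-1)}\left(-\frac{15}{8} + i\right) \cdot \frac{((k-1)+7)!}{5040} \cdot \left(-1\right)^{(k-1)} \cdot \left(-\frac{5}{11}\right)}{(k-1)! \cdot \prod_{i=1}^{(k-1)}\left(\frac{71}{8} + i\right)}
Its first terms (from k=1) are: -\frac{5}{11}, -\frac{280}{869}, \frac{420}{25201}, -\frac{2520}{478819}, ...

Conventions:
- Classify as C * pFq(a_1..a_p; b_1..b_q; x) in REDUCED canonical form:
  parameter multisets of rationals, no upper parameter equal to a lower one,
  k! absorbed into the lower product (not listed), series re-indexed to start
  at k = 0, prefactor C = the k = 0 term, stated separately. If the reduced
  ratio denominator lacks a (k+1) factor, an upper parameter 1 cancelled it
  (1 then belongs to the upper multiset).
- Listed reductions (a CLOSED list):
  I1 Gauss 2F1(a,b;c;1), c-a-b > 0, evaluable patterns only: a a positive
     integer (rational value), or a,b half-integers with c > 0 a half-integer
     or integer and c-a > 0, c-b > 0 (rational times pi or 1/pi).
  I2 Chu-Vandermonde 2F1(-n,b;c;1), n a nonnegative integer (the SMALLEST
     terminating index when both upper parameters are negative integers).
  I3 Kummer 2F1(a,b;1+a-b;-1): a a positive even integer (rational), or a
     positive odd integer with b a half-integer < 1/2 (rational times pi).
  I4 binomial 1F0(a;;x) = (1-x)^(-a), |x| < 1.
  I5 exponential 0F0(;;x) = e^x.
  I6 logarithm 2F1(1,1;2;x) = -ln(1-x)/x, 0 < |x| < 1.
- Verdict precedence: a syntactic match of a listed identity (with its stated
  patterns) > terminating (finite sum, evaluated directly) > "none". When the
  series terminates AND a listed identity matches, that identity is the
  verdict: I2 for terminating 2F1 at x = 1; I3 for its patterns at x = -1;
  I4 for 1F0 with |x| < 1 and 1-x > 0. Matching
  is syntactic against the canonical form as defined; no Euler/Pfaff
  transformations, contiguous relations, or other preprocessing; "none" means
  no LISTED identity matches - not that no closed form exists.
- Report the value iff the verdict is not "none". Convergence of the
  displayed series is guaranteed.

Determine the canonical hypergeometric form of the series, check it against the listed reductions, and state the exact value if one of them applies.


Structural cue: t_0 = -\frac{5}{11} here, and the running product (C = -5/11, x = -1) telescopes to a rising factorial.
Ratio: r(k) = -1 * (k-\frac{7}{8}) (k+8) / [(k+\frac{79}{8}) (k+1)] - poly over poly, x = -1 from leading terms; C = -\frac{5}{11} at k = 0.

x = -1 here; the reduced form reads 2F1, upper {-\frac{7}{8}, 8}, lower {\frac{79}{8}}, C = -\frac{5}{11}. Verdict: this is the Kummer evaluation I3 (x = -1; c = \frac{79}{8} equals 1+a-b for upper {-\frac{7}{8}, 8}: listed pattern). Sum: -\frac{50055}{65536}.


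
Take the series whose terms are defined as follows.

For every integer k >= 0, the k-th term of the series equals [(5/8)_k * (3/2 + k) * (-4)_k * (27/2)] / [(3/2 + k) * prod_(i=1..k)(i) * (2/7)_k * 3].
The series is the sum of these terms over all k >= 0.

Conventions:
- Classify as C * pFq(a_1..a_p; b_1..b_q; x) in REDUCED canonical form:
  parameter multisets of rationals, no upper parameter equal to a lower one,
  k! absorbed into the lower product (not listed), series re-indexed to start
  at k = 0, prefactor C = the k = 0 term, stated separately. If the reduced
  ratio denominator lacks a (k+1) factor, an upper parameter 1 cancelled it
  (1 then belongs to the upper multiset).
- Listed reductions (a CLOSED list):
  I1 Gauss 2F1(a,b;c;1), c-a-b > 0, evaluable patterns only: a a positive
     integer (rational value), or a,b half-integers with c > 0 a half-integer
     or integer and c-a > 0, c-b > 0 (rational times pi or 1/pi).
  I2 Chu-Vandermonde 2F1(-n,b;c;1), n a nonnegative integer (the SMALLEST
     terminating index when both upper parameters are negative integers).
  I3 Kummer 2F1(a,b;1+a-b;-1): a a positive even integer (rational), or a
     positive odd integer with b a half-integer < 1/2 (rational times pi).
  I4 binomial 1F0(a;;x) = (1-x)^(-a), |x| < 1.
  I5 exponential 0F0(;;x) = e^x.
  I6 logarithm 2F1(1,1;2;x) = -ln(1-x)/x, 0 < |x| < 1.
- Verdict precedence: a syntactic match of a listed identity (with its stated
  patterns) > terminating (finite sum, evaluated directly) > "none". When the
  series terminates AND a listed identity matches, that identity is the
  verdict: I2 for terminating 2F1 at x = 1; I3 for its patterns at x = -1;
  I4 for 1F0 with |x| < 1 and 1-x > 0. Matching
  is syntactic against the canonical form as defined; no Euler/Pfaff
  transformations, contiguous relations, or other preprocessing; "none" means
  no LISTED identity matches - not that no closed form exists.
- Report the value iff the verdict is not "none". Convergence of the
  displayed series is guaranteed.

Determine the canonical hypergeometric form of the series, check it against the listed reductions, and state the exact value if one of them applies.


Structural cue: from the first term 9/2: k + 3/2 divides numerator and denominator alike; C = 9/2 after cancelling.
Adjacent-term ratio: r(k) = 1 * (k-4) (k+5/8) / [(k+2/7) (k+1)] - poly over poly, x = 1 from leading terms; C = 9/2 at k = 0.

x = 1 here; the reduced form reads 2F1, upper {-4, 5/8}, lower {2/7}, C = 9/2. Verdict: this is Chu-Vandermonde (I2) (terminating 2F1 at x = 1 with n = 4, b = 5/8, c = 2/7). Its exact value is -9741471/6029312.


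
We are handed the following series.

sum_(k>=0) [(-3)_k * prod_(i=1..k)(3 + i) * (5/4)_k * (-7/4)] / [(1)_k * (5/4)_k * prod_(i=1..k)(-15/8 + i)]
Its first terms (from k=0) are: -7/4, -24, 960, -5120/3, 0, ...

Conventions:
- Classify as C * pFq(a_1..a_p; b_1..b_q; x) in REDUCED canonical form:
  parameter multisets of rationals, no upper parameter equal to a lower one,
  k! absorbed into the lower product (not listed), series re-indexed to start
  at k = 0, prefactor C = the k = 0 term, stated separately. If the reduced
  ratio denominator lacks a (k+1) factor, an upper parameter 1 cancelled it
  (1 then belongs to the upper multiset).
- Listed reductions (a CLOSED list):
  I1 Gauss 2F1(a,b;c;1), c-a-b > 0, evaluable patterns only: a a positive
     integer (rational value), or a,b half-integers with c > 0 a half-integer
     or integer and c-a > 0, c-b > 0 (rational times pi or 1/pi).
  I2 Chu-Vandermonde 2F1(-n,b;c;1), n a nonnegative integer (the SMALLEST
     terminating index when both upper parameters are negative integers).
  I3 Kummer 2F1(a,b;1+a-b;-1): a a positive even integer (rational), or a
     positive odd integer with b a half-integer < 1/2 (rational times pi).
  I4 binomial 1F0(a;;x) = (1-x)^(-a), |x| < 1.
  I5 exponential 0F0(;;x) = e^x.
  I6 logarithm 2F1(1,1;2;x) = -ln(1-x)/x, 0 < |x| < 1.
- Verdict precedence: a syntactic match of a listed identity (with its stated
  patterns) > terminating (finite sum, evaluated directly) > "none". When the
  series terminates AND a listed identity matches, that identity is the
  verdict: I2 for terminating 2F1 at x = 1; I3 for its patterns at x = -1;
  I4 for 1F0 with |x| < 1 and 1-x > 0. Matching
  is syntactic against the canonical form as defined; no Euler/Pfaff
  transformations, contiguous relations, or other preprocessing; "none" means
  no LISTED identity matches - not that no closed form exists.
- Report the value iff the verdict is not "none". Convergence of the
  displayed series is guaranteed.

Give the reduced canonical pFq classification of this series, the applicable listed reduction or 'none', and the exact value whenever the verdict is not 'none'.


With C = -7/4: the canonical form is 2F1(-3, 4; -7/8; 1). Verdict: Chu-Vandermonde (I2) applies (terminating 2F1 at x = 1 with n = 3, b = 4, c = -7/8). Its exact value is -9269/12.

Key step: from the first term -7/4: (1)_k (prefactor -7/4) is k! itself.
Ratio: r(k) = 1 * (k-3) (k+4) / [(k-7/8) (k+1)] - rational in k. x = 1; t_0 = -7/4; negate the roots.


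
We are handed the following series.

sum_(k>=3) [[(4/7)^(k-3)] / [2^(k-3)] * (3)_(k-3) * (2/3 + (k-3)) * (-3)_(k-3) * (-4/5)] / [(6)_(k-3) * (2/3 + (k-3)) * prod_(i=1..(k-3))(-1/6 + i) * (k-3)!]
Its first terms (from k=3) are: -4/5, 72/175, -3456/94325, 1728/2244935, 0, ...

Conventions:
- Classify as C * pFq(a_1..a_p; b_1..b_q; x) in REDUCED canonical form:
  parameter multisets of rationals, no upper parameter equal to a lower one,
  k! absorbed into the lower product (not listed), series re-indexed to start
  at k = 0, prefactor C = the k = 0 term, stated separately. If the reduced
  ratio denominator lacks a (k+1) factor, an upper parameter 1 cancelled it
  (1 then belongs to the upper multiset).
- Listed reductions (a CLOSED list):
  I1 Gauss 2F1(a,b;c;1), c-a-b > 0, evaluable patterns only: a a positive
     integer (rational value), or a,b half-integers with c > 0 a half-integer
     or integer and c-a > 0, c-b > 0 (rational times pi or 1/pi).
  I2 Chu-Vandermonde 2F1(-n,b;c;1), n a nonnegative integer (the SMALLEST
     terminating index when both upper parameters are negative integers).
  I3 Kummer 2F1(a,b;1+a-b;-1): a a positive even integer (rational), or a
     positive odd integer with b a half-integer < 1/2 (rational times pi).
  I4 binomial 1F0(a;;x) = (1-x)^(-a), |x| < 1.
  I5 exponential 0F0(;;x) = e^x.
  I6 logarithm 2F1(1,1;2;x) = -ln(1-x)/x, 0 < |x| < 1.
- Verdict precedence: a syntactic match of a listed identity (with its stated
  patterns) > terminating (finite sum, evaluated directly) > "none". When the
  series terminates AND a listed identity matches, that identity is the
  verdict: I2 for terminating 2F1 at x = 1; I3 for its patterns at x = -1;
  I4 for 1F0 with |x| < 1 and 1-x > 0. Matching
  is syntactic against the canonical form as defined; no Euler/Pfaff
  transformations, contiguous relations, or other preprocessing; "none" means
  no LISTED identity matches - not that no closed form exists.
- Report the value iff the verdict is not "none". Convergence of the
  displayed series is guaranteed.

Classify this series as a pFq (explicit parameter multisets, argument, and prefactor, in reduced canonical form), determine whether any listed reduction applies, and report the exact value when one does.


This is -4/5 * 2F2(-3, 3; 5/6, 6; 2/7) in reduced canonical form. Verdict: terminating (-3 upstairs). 4 nonzero terms in all; added directly. Sum: -4764212/11224675.

The tell: x = (2/7) and k + 2/3 divides numerator and denominator alike; C = -4/5, x = 2/7 after cancelling.
Consecutive-term ratio: r(k) = (2/7) * (k-3) (k+3) / [(k+5/6) (k+6) (k+1)] - rational; roots negated = parameters, x = (2/7), C = -4/5.


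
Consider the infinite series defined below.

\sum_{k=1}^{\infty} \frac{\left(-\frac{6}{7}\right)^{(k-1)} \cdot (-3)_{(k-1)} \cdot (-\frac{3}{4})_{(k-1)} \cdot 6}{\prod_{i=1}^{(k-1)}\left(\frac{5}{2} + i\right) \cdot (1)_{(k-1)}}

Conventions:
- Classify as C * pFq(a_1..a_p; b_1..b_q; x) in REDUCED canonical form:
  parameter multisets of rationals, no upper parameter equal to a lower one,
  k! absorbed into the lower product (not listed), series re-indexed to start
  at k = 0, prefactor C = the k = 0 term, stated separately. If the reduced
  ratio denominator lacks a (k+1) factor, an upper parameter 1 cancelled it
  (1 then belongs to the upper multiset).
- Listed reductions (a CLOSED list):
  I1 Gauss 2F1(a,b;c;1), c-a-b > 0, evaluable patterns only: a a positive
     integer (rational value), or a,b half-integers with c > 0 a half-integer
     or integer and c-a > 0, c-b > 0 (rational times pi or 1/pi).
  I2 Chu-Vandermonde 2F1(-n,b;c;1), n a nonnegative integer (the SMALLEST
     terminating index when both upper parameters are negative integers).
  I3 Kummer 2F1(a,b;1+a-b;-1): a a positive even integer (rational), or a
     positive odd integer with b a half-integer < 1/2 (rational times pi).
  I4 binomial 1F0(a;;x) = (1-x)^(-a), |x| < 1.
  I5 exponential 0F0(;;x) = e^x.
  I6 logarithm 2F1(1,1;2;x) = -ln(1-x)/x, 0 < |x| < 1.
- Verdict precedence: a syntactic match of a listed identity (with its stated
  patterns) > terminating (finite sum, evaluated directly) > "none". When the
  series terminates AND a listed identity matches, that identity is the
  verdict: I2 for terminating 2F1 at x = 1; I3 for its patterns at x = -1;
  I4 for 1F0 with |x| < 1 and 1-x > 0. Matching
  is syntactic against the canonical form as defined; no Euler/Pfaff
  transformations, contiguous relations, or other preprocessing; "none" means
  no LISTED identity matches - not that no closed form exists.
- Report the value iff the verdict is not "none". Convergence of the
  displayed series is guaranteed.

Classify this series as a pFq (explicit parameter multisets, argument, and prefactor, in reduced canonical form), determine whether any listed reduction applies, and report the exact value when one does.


The tell: t_0 = 6 here, and the lower running product (C = 6, x = -6/7) is a rising factorial.
Ratio: r(k) = -\frac{6}{7} * (k-3) (k-\frac{3}{4}) / [(k+\frac{7}{2}) (k+1)] ; factor over Q: parameters, x = -\frac{6}{7}, and C = 6.

Reduced: x = -\frac{6}{7}, 2F1, upper = {-3, -\frac{3}{4}}, lower = {\frac{7}{2}}, C = 6. Verdict: terminating. With -3 upstairs the series is a 4-term polynomial sum; evaluated term by term. Its exact value is \frac{66720}{26411}.


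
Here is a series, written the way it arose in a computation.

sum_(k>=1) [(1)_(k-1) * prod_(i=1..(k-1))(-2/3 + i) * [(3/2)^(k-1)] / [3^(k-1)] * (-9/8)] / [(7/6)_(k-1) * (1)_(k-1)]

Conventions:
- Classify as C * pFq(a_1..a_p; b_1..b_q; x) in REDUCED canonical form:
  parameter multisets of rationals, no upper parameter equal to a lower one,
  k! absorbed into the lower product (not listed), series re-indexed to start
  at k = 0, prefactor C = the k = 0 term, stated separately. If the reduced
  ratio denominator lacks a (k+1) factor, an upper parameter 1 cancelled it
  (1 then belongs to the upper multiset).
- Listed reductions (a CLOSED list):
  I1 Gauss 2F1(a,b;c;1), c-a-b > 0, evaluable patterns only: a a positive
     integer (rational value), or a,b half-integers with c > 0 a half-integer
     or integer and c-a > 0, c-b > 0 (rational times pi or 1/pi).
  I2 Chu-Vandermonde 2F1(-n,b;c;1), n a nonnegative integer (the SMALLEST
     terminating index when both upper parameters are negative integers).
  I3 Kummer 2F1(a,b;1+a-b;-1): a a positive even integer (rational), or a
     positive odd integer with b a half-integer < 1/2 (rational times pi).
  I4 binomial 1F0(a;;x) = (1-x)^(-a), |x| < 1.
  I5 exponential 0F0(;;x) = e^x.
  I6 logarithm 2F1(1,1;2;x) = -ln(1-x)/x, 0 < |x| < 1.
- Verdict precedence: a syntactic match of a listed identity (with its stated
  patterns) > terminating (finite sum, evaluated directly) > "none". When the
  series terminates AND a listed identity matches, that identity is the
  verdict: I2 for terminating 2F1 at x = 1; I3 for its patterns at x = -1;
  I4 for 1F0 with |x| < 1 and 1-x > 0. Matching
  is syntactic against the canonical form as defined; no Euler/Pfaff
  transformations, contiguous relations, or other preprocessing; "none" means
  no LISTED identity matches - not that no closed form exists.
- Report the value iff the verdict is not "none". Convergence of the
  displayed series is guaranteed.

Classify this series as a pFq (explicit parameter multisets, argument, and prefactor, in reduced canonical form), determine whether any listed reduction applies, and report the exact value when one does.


The series (x = 1/2) is 2F1: upper {1/3, 1}, lower {7/6}, prefactor -9/8. Verdict: no listed reduction: x = 1/2 and upper {1/3, 1} fail every I1-I6 pattern.

First insight: t_0 being -9/8, (1)_k (prefactor -9/8) is k! itself.
Consecutive-term ratio: r(k) = (1/2) * (k+1/3) (k+1) / [(k+7/6) (k+1)] - rational in k. x = (1/2); t_0 = -9/8; negate the roots.


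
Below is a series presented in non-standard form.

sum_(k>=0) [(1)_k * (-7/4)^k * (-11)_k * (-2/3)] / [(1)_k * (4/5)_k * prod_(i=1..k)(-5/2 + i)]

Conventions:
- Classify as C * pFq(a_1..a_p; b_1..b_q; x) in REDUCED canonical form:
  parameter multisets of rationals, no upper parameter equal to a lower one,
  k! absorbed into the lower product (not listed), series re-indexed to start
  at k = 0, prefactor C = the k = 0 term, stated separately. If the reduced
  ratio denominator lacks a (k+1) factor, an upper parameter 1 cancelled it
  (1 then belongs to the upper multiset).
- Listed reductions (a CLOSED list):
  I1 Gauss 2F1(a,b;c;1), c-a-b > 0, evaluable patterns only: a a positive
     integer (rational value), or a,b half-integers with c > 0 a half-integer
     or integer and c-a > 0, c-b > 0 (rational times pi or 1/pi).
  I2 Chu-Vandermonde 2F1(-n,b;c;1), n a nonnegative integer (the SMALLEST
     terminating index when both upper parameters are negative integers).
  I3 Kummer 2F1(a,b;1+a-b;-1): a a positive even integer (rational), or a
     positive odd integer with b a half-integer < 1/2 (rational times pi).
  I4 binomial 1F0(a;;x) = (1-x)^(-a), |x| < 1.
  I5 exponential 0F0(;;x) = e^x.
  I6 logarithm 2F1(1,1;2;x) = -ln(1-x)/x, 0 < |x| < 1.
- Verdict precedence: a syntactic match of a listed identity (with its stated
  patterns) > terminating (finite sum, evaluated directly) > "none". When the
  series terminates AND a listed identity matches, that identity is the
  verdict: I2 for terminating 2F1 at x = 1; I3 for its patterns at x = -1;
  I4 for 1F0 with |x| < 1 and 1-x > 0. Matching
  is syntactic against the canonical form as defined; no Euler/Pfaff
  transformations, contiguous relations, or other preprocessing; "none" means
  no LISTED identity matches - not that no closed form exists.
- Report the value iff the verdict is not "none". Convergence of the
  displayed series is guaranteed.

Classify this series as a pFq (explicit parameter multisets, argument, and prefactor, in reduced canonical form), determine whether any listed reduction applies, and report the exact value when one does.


Structural cue: t_0 = -2/3 here, and (1)_k (C = -2/3, x = -7/4) is k! itself.
Term ratio: r(k) = (-7/4) * (k-11) (k+1) / [(k-3/2) (k+4/5) (k+1)] - rational in k. x = (-7/4); t_0 = -2/3; negate the roots.

This is -2/3 * 2F2(-11, 1; -3/2, 4/5; -7/4) in reduced canonical form. Verdict: terminating - upper -11 stops the sum at k = 11; the 12 terms are added exactly. Exact value: -434494047790894383557/23866023934291968.


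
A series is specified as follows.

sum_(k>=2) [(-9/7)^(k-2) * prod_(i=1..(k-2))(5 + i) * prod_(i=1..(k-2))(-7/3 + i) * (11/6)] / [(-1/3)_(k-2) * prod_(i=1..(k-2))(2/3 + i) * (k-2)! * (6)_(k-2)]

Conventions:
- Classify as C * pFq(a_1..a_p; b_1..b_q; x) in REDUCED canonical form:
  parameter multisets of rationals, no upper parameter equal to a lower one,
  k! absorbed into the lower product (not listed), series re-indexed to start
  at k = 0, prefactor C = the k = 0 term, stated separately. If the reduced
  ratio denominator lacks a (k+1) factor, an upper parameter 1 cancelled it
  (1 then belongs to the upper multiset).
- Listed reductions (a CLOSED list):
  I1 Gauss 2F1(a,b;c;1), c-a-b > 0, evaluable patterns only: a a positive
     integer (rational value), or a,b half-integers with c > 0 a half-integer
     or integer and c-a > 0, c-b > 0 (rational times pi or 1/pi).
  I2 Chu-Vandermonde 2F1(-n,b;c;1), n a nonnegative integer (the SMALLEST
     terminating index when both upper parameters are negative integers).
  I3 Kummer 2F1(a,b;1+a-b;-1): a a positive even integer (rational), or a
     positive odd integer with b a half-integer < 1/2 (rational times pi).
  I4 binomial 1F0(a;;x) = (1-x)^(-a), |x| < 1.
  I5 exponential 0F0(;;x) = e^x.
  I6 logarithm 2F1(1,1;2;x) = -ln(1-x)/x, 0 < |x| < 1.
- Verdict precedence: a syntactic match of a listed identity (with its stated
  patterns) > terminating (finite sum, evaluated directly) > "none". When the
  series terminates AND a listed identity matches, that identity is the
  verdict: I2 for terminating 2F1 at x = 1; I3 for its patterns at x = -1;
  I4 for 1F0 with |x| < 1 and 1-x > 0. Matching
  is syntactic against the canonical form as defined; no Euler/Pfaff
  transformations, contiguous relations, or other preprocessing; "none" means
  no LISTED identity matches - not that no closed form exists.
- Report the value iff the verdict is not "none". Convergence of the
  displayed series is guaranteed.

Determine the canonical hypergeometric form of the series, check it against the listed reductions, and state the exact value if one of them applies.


Key observation: from the first term 11/6: the parameter 6 appears in both the upper and lower lists and cancels.
Term ratio: r(k) = (-9/7) * (k-4/3) / [(k-1/3) (k+5/3) (k+1)] - rational in k. x = (-9/7); t_0 = 11/6; negate the roots.

The series (x = -9/7) is 1F2: upper {-4/3}, lower {-1/3, 5/3}, prefactor 11/6. Verdict: none. No listed pattern accepts 1F2(-4/3; -1/3, 5/3; -9/7).


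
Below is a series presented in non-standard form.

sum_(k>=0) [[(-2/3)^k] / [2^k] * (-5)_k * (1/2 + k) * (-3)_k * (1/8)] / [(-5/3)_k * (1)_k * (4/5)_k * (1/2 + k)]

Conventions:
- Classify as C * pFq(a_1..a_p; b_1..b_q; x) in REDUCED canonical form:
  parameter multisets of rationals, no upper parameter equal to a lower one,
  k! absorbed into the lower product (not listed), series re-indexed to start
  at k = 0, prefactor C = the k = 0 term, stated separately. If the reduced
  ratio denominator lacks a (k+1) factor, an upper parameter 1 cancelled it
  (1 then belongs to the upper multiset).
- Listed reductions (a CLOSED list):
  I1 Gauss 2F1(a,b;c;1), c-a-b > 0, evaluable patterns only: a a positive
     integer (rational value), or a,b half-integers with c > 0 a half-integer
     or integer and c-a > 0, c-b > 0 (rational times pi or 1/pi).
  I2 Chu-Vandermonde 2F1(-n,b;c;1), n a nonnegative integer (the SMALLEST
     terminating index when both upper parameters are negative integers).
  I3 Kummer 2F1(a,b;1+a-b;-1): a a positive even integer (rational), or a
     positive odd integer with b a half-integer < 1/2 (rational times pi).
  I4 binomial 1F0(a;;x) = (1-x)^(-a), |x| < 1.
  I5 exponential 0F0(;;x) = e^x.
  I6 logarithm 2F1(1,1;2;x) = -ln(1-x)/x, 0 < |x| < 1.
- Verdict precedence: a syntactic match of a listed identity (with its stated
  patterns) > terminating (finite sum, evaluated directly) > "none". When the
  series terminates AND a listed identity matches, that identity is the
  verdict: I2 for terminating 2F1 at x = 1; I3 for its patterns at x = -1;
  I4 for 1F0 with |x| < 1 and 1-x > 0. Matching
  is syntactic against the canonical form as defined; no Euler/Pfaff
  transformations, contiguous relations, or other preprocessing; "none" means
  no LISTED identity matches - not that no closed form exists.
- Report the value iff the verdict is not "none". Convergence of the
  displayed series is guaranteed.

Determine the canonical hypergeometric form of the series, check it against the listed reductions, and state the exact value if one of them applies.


This is 1/8 * 2F2(-5, -3; -5/3, 4/5; -1/3) in reduced canonical form. Verdict: terminating - no listed pattern fits, but -3 in the upper list cuts the series at k = 3; direct evaluation. Exact value: 13/14.

Key step: from the first term 1/8: (1)_k (C = 1/8) is k! itself.
Step ratio: r(k) = (-1/3) * (k-5) (k-3) / [(k-5/3) (k+4/5) (k+1)] - rational in k, leading ratio (-1/3); with t_0 = 1/8, classification follows.


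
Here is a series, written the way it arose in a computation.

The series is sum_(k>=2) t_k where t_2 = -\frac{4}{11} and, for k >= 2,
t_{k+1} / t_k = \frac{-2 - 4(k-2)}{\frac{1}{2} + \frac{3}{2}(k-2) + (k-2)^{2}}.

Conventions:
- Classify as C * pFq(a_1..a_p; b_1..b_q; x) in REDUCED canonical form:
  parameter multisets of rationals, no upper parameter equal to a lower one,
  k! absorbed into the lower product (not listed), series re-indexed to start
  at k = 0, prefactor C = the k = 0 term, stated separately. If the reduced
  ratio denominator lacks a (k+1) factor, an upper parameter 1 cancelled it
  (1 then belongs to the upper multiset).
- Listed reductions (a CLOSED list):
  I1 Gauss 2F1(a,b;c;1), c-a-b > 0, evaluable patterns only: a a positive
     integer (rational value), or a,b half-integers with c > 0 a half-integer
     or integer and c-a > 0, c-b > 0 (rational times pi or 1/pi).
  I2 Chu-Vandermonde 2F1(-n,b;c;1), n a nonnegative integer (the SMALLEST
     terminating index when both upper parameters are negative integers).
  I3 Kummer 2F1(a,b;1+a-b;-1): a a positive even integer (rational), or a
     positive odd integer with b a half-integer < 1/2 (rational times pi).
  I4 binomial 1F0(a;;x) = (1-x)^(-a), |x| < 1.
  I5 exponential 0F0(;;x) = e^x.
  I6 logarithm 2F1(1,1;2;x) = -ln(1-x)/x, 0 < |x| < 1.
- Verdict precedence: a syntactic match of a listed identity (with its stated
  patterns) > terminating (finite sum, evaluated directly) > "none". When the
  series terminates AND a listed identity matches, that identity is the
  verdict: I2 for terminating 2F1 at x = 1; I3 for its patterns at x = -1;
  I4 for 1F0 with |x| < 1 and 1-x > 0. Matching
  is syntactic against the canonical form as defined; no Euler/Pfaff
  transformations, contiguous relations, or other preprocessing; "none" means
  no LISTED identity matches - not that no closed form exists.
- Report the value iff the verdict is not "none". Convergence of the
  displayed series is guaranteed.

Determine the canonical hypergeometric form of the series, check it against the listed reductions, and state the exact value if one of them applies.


Classification (C = -\frac{4}{11}): 0F0 with upper {-}, lower {-}, argument x = -4. Verdict: this is the I5 exponential reduction (the 0F0 exponential series at x = -4). Sum: \left(-\frac{4}{11}\right) \cdot e^{-4}.

Structural cue: with t_0 = -\frac{4}{11}, the ratio is unreduced: k + 1/2 divides both sides (prefactor -4/11).
Term ratio: r(k) = -4 * 1 / [(k+1)] ; factor over Q: parameters, x = -4, and C = -\frac{4}{11}.


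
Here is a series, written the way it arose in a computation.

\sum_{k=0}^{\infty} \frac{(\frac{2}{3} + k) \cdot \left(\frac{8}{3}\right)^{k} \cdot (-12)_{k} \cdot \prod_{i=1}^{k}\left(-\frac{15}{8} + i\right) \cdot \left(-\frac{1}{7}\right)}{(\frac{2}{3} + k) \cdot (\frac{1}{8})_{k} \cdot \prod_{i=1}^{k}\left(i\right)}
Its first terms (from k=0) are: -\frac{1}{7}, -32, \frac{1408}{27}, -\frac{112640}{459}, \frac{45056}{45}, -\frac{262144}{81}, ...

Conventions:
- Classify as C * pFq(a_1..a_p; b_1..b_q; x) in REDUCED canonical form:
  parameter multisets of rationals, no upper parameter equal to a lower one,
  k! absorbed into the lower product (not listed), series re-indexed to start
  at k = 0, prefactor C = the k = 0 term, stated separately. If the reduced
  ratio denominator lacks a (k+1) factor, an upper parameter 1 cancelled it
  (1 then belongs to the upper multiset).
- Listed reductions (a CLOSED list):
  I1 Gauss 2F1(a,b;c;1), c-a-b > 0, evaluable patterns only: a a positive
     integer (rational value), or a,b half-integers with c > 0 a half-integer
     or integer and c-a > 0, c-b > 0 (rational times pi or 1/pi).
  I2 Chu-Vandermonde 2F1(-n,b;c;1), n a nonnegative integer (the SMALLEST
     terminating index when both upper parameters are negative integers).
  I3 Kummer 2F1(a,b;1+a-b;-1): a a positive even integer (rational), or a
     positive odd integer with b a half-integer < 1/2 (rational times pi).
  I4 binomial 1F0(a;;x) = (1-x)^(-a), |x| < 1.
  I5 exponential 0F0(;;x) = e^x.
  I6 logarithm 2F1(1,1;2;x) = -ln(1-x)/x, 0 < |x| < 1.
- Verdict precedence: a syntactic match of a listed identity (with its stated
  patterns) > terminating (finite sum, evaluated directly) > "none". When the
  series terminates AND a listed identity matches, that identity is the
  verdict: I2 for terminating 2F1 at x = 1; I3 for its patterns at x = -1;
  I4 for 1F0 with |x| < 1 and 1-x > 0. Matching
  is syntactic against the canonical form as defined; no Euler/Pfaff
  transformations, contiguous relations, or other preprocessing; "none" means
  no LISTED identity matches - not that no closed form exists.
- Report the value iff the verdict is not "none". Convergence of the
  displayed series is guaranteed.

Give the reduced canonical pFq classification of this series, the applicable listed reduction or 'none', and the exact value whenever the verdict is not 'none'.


Classification (C = -\frac{1}{7}): 2F1 with upper {-12, -\frac{7}{8}}, lower {\frac{1}{8}}, argument x = \frac{8}{3}. Verdict: terminating (-12 upstairs). 13 nonzero terms in all; added directly. Sum: -\frac{25441525090690723253}{1310708900510415315}.

Key step: t_0 = -\frac{1}{7} here, and the running product (prefactor -1/7) telescopes to a rising factorial.
Adjacent-term ratio: r(k) = \frac{8}{3} * (k-12) (k-\frac{7}{8}) / [(k+\frac{1}{8}) (k+1)] - rational in k. x = \frac{8}{3}; t_0 = -\frac{1}{7}; negate the roots.


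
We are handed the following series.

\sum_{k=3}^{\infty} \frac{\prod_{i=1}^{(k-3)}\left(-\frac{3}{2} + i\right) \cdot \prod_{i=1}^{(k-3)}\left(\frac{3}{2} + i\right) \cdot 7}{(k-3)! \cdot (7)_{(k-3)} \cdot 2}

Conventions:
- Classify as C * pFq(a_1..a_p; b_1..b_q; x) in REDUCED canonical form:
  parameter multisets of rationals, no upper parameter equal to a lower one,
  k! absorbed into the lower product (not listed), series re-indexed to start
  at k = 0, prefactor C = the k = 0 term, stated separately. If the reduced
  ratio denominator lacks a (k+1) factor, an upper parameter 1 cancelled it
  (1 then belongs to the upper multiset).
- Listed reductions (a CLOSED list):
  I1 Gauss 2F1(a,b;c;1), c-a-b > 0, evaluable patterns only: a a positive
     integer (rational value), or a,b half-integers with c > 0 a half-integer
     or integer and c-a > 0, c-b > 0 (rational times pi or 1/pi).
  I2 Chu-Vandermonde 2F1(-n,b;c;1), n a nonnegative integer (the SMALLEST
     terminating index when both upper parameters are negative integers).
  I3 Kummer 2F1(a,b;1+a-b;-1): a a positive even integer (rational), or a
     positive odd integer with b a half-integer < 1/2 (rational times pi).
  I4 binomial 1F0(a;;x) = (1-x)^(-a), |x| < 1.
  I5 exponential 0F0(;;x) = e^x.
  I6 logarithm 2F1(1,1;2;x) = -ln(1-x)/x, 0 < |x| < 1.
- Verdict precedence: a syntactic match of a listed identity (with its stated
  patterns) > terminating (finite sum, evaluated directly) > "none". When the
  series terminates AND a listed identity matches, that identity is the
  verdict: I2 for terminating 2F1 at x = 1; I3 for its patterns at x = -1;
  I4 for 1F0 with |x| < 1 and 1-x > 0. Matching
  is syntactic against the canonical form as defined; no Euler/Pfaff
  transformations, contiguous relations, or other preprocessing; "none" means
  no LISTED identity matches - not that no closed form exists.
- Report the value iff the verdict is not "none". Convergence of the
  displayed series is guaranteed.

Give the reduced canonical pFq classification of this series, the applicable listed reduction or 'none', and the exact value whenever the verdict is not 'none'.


The tell: from the first term \frac{7}{2}: the running product (C = 7/2) telescopes to a rising factorial.
Step ratio: r(k) = 1 * (k-\frac{1}{2}) (k+\frac{5}{2}) / [(k+7) (k+1)] - rational in k. x = 1; t_0 = \frac{7}{2}; negate the roots.

This is \frac{7}{2} * 2F1(-\frac{1}{2}, \frac{5}{2}; 7; 1) in reduced canonical form. Verdict: the half-integer Gauss pattern (I1) applies (x = 1; upper {-\frac{1}{2}, \frac{5}{2}} half-integers, c = 7 in the evaluable pattern). Exact value: \frac{131072}{15015} / \pi.


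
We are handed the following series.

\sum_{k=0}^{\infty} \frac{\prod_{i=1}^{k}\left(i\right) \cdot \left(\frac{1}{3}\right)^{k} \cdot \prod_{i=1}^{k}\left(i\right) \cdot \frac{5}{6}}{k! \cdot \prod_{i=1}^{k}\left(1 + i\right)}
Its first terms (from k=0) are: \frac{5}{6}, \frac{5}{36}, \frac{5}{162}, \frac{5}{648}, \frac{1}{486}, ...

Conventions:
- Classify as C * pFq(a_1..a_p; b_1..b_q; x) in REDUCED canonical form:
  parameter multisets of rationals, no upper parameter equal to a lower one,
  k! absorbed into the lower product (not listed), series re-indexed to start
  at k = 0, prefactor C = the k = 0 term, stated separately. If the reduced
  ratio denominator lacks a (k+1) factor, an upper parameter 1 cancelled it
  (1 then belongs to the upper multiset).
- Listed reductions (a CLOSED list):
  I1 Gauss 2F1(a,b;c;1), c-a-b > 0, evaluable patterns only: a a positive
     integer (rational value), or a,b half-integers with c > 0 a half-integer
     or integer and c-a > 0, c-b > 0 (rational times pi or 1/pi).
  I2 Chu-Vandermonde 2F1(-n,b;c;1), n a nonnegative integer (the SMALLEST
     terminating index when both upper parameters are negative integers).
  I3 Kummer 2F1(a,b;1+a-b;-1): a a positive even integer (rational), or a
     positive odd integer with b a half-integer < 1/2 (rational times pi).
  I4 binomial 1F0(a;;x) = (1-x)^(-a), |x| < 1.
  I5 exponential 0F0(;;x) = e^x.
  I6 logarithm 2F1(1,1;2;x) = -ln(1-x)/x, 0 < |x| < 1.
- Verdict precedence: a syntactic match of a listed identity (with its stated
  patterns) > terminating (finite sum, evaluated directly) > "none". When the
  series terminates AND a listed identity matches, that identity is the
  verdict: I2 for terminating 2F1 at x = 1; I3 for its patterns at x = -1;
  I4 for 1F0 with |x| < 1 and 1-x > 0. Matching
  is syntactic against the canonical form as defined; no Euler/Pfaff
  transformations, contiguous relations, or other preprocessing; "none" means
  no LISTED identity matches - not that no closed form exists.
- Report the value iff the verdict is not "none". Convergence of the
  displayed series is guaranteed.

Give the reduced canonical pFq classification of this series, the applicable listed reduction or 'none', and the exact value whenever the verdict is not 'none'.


Reduced: x = \frac{1}{3}, 2F1, upper = {1, 1}, lower = {2}, C = \frac{5}{6}. Verdict: logarithm (I6) applies (the logarithm: parameters (1,1;2), x = \frac{1}{3}). Exact value: \left(-\frac{5}{2}\right) \cdot \ln\left(\frac{2}{3}\right).

The tell: t_0 being \frac{5}{6}, the running product (prefactor 5/6) telescopes to a rising factorial.
Ratio: r(k) = \frac{1}{3} * (k+1) (k+1) / [(k+2) (k+1)] - rational in k. x = \frac{1}{3}; t_0 = \frac{5}{6}; negate the roots.


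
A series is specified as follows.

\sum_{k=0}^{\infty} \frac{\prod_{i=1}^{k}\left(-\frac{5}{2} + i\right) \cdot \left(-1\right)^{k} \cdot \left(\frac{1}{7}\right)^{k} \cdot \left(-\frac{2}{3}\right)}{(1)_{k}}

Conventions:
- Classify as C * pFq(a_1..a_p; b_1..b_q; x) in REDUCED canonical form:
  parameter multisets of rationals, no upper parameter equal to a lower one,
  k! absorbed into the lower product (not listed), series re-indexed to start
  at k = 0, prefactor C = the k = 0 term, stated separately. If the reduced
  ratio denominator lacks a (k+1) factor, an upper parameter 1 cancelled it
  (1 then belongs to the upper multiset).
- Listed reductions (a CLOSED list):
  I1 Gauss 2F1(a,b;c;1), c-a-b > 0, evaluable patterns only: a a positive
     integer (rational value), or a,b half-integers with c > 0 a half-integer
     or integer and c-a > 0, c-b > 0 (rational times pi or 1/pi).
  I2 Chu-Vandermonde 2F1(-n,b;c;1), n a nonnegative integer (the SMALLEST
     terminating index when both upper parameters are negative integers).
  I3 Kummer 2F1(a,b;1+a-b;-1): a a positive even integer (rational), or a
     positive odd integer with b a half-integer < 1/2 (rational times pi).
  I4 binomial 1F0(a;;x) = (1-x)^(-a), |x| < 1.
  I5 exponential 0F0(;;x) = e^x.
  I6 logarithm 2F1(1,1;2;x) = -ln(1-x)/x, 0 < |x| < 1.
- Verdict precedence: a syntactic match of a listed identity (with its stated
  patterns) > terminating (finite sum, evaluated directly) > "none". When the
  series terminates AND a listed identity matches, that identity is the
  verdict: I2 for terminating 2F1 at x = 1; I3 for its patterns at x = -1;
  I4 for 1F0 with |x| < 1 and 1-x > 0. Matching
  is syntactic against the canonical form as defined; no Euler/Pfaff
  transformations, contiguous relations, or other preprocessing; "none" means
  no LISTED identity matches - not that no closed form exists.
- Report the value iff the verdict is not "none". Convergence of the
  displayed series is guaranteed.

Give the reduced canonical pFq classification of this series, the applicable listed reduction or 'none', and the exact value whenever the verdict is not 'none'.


Key step: with t_0 = -\frac{2}{3}, (1)_k (prefactor -2/3) is k! itself.
Adjacent-term ratio: r(k) = -\frac{1}{7} * (k-\frac{3}{2}) / [(k+1)] - poly over poly, x = -\frac{1}{7} from leading terms; C = -\frac{2}{3} at k = 0.

Prefactor -\frac{2}{3}, argument -\frac{1}{7}: 1F0 with upper {-\frac{3}{2}} over lower {-}. Verdict (x = -\frac{1}{7}): the I4 binomial reduction applies (the 1F0 binomial series: exponent 3/2, x = -\frac{1}{7}). Its exact value is \left(-\frac{2}{3}\right) \cdot \left(\frac{8}{7}\right)^{\frac{3}{2}}.


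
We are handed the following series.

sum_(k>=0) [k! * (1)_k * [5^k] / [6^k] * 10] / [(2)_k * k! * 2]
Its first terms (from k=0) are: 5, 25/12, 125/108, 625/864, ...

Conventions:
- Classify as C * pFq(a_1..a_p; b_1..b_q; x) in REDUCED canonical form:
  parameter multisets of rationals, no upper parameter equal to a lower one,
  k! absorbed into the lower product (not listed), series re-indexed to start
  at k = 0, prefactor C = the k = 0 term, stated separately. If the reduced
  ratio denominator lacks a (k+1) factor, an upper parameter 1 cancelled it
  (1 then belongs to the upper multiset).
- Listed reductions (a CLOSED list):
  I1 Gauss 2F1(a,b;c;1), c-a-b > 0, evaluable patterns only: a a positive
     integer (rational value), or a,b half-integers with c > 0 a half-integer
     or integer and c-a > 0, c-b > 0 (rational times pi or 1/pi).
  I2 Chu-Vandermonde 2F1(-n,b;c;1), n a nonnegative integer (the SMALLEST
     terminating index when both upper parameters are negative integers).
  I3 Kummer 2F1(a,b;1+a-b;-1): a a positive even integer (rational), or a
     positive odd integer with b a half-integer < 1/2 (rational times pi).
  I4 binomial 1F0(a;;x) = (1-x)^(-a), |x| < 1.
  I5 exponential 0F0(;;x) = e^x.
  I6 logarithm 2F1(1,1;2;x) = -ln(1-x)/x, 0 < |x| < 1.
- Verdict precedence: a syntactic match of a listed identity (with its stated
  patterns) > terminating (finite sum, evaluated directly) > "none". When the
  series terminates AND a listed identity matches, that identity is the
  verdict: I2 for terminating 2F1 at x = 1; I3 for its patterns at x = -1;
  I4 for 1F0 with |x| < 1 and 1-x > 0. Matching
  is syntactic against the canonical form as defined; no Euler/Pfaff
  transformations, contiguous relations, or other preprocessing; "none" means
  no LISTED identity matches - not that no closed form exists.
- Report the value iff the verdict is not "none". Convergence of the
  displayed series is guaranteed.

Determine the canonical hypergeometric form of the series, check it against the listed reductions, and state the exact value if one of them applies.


The series (x = 5/6) is 2F1: upper {1, 1}, lower {2}, prefactor 5. Verdict at x = 5/6: the I6 logarithm reduction matches (the logarithm: parameters (1,1;2), x = 5/6). Value: (-6) * ln(1/6).

The tell: from the first term 5: the constant factors (prefactor 5) combine into one prefactor.
Adjacent-term ratio: r(k) = (5/6) * (k+1) (k+1) / [(k+2) (k+1)] - rational in k. x = (5/6); t_0 = 5; negate the roots.
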